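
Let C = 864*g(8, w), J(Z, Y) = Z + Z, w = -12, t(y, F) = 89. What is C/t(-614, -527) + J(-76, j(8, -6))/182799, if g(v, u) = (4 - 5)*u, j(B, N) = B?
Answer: 99749816/856269 ≈ 116.49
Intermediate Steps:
J(Z, Y) = 2*Z
g(v, u) = -u
C = 10368 (C = 864*(-1*(-12)) = 864*12 = 10368)
C/t(-614, -527) + J(-76, j(8, -6))/182799 = 10368/89 + (2*(-76))/182799 = 10368*(1/89) - 152*1/182799 = 10368/89 - 8/9621 = 99749816/856269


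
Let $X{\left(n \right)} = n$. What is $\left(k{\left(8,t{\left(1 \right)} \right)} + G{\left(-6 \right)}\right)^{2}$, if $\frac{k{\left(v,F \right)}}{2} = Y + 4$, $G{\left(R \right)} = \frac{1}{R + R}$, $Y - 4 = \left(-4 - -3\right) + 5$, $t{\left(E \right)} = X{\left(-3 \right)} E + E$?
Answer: $\frac{82369}{144} \approx 572.01$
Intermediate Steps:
$t{\left(E \right)} = - 2 E$ ($t{\left(E \right)} = - 3 E + E = - 2 E$)
$Y = 8$ ($Y = 4 + \left(\left(-4 - -3\right) + 5\right) = 4 + \left(\left(-4 + 3\right) + 5\right) = 4 + \left(-1 + 5\right) = 4 + 4 = 8$)
$G{\left(R \right)} = \frac{1}{2 R}$
$k{\left(v,F \right)} = 24$ ($k{\left(v,F \right)} = 2 \left(8 + 4\right) = 2 \cdot 12 = 24$)
$\left(k{\left(8,t{\left(1 \right)} \right)} + G{\left(-6 \right)}\right)^{2} = \left(24 + \frac{1}{2 \left(-6\right)}\right)^{2} = \left(24 + \frac{1}{2} \left(- \frac{1}{6}\right)\right)^{2} = \left(24 - \frac{1}{12}\right)^{2} = \left(\frac{287}{12}\right)^{2} = \frac{82369}{144}$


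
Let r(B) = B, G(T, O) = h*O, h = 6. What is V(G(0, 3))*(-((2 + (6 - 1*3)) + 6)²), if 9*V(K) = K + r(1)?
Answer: -2299/9 ≈ -255.44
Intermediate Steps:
G(T, O) = 6*O
V(K) = ⅑ + K/9 (V(K) = (K + 1)/9 = (1 + K)/9 = ⅑ + K/9)
V(G(0, 3))*(-((2 + (6 - 1*3)) + 6)²) = (⅑ + (6*3)/9)*(-((2 + (6 - 1*3)) + 6)²) = (⅑ + (⅑)*18)*(-((2 + (6 - 3)) + 6)²) = (⅑ + 2)*(-((2 + 3) + 6)²) = 19*(-(5 + 6)²)/9 = 19*(-1*11²)/9 = 19*(-1*121)/9 = (19/9)*(-121) = -2299/9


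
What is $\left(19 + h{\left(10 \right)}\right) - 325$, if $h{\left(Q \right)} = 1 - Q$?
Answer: $-315$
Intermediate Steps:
$\left(19 + h{\left(10 \right)}\right) - 325 = \left(19 + \left(1 - 10\right)\right) - 325 = \left(19 - 9\right) - 325 = 10 - 325 = -315$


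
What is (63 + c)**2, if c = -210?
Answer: 21609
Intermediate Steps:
(63 + c)**2 = (63 - 210)**2 = (-147)**2 = 21609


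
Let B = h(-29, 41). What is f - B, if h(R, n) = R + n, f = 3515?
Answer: 3503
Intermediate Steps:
B = 12 (B = -29 + 41 = 12)
f - B = 3515 - 1*12 = 3515 - 12 = 3503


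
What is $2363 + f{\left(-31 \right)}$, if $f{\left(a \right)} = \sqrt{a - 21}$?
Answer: $2363 + 2 i \sqrt{13} \approx 2363.0 + 7.2111 i$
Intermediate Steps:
$f{\left(a \right)} = \sqrt{-21 + a}$
$2363 + f{\left(-31 \right)} = 2363 + \sqrt{-21 - 31} = 2363 + \sqrt{-52} = 2363 + 2 i \sqrt{13}$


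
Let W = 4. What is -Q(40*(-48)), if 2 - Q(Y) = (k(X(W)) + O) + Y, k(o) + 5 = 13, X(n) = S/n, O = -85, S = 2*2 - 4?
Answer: -1999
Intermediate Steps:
S = 0 (S = 4 - 4 = 0)
X(n) = 0 (X(n) = 0/n = 0)
k(o) = 8 (k(o) = -5 + 13 = 8)
Q(Y) = 79 - Y (Q(Y) = 2 - ((8 - 85) + Y) = 2 - (-77 + Y) = 2 + (77 - Y) = 79 - Y)
-Q(40*(-48)) = -(79 - 40*(-48)) = -(79 - 1*(-1920)) = -(79 + 1920) = -1*1999 = -1999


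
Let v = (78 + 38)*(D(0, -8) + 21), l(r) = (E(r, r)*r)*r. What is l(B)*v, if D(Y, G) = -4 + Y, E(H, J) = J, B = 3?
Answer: 53244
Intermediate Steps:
l(r) = r³ (l(r) = (r*r)*r = r²*r = r³)
v = 1972 (v = (78 + 38)*((-4 + 0) + 21) = 116*(-4 + 21) = 116*17 = 1972)
l(B)*v = 3³*1972 = 27*1972 = 53244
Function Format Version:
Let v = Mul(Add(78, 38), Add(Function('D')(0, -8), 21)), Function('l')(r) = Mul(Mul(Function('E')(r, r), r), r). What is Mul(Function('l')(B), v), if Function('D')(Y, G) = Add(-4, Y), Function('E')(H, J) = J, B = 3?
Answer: 53244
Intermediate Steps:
Function('l')(r) = Pow(r, 3) (Function('l')(r) = Mul(Mul(r, r), r) = Mul(Pow(r, 2), r) = Pow(r, 3))
v = 1972 (v = Mul(Add(78, 38), Add(Add(-4, 0), 21)) = Mul(116, Add(-4, 21)) = Mul(116, 17) = 1972)
Mul(Function('l')(B), v) = Mul(Pow(3, 3), 1972) = Mul(27, 1972) = 53244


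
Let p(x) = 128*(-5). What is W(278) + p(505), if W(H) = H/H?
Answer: -639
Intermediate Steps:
p(x) = -640
W(H) = 1
W(278) + p(505) = 1 - 640 = -639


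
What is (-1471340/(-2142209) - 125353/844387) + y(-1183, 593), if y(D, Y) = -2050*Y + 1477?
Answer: -2196260022887460956/1808853430883 ≈ -1.2142e+6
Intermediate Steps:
y(D, Y) = 1477 - 2050*Y
(-1471340/(-2142209) - 125353/844387) + y(-1183, 593) = (-1471340/(-2142209) - 125353/844387) + (1477 - 2050*593) = (-1471340*(-1/2142209) - 125353*1/844387) + (1477 - 1215650) = (1471340/2142209 - 125353/844387) - 1214173 = 973848043803/1808853430883 - 1214173 = -2196260022887460956/1808853430883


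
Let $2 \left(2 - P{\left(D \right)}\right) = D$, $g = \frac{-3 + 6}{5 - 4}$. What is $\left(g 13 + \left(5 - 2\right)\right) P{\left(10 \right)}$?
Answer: $-126$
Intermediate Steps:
$g = 3$ ($g = \frac{3}{1} = 3 \cdot 1 = 3$)
$P{\left(D \right)} = 2 - \frac{D}{2}$
$\left(g 13 + \left(5 - 2\right)\right) P{\left(10 \right)} = \left(3 \cdot 13 + \left(5 - 2\right)\right) \left(2 - 5\right) = \left(39 + \left(5 - 2\right)\right) \left(2 - 5\right) = \left(39 + 3\right) \left(-3\right) = 42 \left(-3\right) = -126$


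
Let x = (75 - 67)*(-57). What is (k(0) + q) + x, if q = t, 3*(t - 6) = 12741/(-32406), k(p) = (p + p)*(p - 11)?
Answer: -14586947/32406 ≈ -450.13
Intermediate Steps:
k(p) = 2*p*(-11 + p) (k(p) = (2*p)*(-11 + p) = 2*p*(-11 + p))
t = 190189/32406 (t = 6 + (12741/(-32406))/3 = 6 + (12741*(-1/32406))/3 = 6 + (1/3)*(-4247/10802) = 6 - 4247/32406 = 190189/32406 ≈ 5.8689)
q = 190189/32406 ≈ 5.8689
x = -456 (x = 8*(-57) = -456)
(k(0) + q) + x = (2*0*(-11 + 0) + 190189/32406) - 456 = (2*0*(-11) + 190189/32406) - 456 = (0 + 190189/32406) - 456 = 190189/32406 - 456 = -14586947/32406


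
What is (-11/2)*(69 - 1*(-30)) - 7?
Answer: -1103/2 ≈ -551.50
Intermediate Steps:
(-11/2)*(69 - 1*(-30)) - 7 = (-11*1/2)*(69 + 30) - 7 = -11/2*99 - 7 = -1089/2 - 7 = -1103/2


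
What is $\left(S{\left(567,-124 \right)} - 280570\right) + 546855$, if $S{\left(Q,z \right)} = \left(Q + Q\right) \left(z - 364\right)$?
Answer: $-287107$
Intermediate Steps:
$S{\left(Q,z \right)} = 2 Q \left(-364 + z\right)$
$\left(S{\left(567,-124 \right)} - 280570\right) + 546855 = \left(2 \cdot 567 \left(-364 - 124\right) - 280570\right) + 546855 = \left(2 \cdot 567 \left(-488\right) - 280570\right) + 546855 = \left(-553392 - 280570\right) + 546855 = -833962 + 546855 = -287107$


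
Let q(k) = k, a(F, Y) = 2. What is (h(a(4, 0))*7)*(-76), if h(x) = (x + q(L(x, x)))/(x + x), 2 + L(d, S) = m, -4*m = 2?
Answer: 133/2 ≈ 66.500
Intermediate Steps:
m = -1/2 (m = -1/4*2 = -1/2 ≈ -0.50000)
L(d, S) = -5/2 (L(d, S) = -2 - 1/2 = -5/2)
h(x) = (-5/2 + x)/(2*x) (h(x) = (x - 5/2)/(x + x) = (-5/2 + x)/((2*x)) = (-5/2 + x)*(1/(2*x)) = (-5/2 + x)/(2*x))
(h(a(4, 0))*7)*(-76) = (((1/4)*(-5 + 2*2)/2)*7)*(-76) = (((1/4)*(1/2)*(-5 + 4))*7)*(-76) = (((1/4)*(1/2)*(-1))*7)*(-76) = -1/8*7*(-76) = -7/8*(-76) = 133/2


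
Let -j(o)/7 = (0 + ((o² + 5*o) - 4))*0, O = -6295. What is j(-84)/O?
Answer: 0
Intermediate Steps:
j(o) = 0 (j(o) = -7*(0 + ((o² + 5*o) - 4))*0 = -7*(0 + (-4 + o² + 5*o))*0 = -7*(-4 + o² + 5*o)*0 = -7*0 = 0)
j(-84)/O = 0/(-6295) = 0*(-1/6295) = 0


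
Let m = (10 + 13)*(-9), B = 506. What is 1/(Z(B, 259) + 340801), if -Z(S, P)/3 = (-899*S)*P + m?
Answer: 1/353794060 ≈ 2.8265e-9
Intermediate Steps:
m = -207 (m = 23*(-9) = -207)
Z(S, P) = 621 + 2697*P*S (Z(S, P) = -3*((-899*S)*P - 207) = -3*(-899*P*S - 207) = -3*(-207 - 899*P*S) = 621 + 2697*P*S)
1/(Z(B, 259) + 340801) = 1/((621 + 2697*259*506) + 340801) = 1/((621 + 353452638) + 340801) = 1/(353453259 + 340801) = 1/353794060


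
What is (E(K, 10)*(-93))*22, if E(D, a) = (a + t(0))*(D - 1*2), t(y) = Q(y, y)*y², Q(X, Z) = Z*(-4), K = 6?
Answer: -81840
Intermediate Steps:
Q(X, Z) = -4*Z
t(y) = -4*y³ (t(y) = (-4*y)*y² = -4*y³)
E(D, a) = a*(-2 + D) (E(D, a) = (a - 4*0³)*(D - 1*2) = (a - 4*0)*(D - 2) = (a + 0)*(-2 + D) = a*(-2 + D))
(E(K, 10)*(-93))*22 = ((10*(-2 + 6))*(-93))*22 = ((10*4)*(-93))*22 = (40*(-93))*22 = -3720*22 = -81840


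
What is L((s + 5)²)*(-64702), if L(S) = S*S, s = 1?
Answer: -83853792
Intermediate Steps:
L(S) = S²
L((s + 5)²)*(-64702) = ((1 + 5)²)²*(-64702) = (6²)²*(-64702) = 36²*(-64702) = 1296*(-64702) = -83853792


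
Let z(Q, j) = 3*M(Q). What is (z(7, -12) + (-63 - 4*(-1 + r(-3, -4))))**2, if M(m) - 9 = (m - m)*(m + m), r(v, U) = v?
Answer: 400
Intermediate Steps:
M(m) = 9 (M(m) = 9 + (m - m)*(m + m) = 9 + 0*(2*m) = 9 + 0 = 9)
z(Q, j) = 27 (z(Q, j) = 3*9 = 27)
(z(7, -12) + (-63 - 4*(-1 + r(-3, -4))))**2 = (27 + (-63 - 4*(-1 - 3)))**2 = (27 + (-63 - 4*(-4)))**2 = (27 + (-63 + 16))**2 = (27 - 47)**2 = (-20)**2 = 400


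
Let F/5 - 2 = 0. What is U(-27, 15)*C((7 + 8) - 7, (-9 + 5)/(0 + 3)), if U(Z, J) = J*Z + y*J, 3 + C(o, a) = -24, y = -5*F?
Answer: 31185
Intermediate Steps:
F = 10 (F = 10 + 5*0 = 10 + 0 = 10)
y = -50 (y = -5*10 = -50)
C(o, a) = -27 (C(o, a) = -3 - 24 = -27)
U(Z, J) = -50*J + J*Z (U(Z, J) = J*Z - 50*J = -50*J + J*Z)
U(-27, 15)*C((7 + 8) - 7, (-9 + 5)/(0 + 3)) = (15*(-50 - 27))*(-27) = (15*(-77))*(-27) = -1155*(-27) = 31185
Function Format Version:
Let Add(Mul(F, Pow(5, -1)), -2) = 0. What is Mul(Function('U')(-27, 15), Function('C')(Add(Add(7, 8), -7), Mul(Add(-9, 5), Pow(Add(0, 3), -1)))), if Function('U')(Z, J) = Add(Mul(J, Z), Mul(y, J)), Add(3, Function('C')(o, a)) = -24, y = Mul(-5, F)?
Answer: 31185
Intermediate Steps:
F = 10 (F = Add(10, Mul(5, 0)) = Add(10, 0) = 10)
y = -50 (y = Mul(-5, 10) = -50)
Function('C')(o, a) = -27 (Function('C')(o, a) = Add(-3, -24) = -27)
Function('U')(Z, J) = Add(Mul(-50, J), Mul(J, Z)) (Function('U')(Z, J) = Add(Mul(J, Z), Mul(-50, J)) = Add(Mul(-50, J), Mul(J, Z)))
Mul(Function('U')(-27, 15), Function('C')(Add(Add(7, 8), -7), Mul(Add(-9, 5), Pow(Add(0, 3), -1)))) = Mul(Mul(15, Add(-50, -27)), -27) = Mul(Mul(15, -77), -27) = Mul(-1155, -27) = 31185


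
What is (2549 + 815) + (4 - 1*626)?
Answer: 2742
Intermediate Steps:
(2549 + 815) + (4 - 1*626) = 3364 + (4 - 626) = 3364 - 622 = 2742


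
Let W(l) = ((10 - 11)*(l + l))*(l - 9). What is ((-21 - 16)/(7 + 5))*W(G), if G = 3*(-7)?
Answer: 3885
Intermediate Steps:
G = -21
W(l) = -2*l*(-9 + l) (W(l) = (-2*l)*(-9 + l) = -2*l*(-9 + l))
((-21 - 16)/(7 + 5))*W(G) = ((-21 - 16)/(7 + 5))*(2*(-21)*(9 - 1*(-21))) = (-37/12)*(2*(-21)*(9 + 21)) = (-37*1/12)*(2*(-21)*30) = -37/12*(-1260) = 3885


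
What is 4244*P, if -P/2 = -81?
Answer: 687528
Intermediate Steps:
P = 162 (P = -2*(-81) = 162)
4244*P = 4244*162 = 687528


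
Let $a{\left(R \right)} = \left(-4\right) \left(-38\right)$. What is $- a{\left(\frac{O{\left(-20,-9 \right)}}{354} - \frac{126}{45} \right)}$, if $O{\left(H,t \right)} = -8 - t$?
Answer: $-152$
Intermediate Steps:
$a{\left(R \right)} = 152$
$- a{\left(\frac{O{\left(-20,-9 \right)}}{354} - \frac{126}{45} \right)} = \left(-1\right) 152 = -152$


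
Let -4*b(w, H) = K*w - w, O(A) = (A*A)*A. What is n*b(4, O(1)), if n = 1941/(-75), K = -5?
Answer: -3882/25 ≈ -155.28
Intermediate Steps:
n = -647/25 (n = 1941*(-1/75) = -647/25 ≈ -25.880)
O(A) = A³ (O(A) = A²*A = A³)
b(w, H) = 3*w/2 (b(w, H) = -(-5*w - w)/4 = -(-3)*w/2 = 3*w/2)
n*b(4, O(1)) = -1941*4/50 = -647/25*6 = -3882/25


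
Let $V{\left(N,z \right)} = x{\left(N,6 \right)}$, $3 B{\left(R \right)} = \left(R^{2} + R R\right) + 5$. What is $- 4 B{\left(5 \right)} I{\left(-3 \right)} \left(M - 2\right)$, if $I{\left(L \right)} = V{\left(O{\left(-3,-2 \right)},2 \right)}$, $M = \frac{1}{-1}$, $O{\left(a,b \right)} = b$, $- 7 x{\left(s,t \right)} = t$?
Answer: $- \frac{1320}{7} \approx -188.57$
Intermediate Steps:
$B{\left(R \right)} = \frac{5}{3} + \frac{2 R^{2}}{3}$ ($B{\left(R \right)} = \frac{\left(R^{2} + R R\right) + 5}{3} = \frac{\left(R^{2} + R^{2}\right) + 5}{3} = \frac{2 R^{2} + 5}{3} = \frac{5 + 2 R^{2}}{3} = \frac{5}{3} + \frac{2 R^{2}}{3}$)
$x{\left(s,t \right)} = - \frac{t}{7}$
$V{\left(N,z \right)} = - \frac{6}{7}$ ($V{\left(N,z \right)} = \left(- \frac{1}{7}\right) 6 = - \frac{6}{7}$)
$M = -1$
$I{\left(L \right)} = - \frac{6}{7}$
$- 4 B{\left(5 \right)} I{\left(-3 \right)} \left(M - 2\right) = - 4 \left(\frac{5}{3} + \frac{2 \cdot 5^{2}}{3}\right) \left(- \frac{6}{7}\right) \left(-1 - 2\right) = - 4 \left(\frac{5}{3} + \frac{2}{3} \cdot 25\right) \left(- \frac{6}{7}\right) \left(-1 - 2\right) = - 4 \left(\frac{5}{3} + \frac{50}{3}\right) \left(- \frac{6}{7}\right) \left(-3\right) = - 4 \cdot \frac{55}{3} \left(- \frac{6}{7}\right) \left(-3\right) = \left(-4\right) \left(- \frac{110}{7}\right) \left(-3\right) = \frac{440}{7} \left(-3\right) = - \frac{1320}{7}$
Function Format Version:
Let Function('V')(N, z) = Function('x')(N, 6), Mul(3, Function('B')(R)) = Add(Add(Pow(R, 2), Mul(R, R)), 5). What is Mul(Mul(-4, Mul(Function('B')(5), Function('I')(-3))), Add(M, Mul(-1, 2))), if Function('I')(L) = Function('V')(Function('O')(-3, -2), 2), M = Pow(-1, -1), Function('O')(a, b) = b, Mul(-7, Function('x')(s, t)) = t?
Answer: Rational(-1320, 7) ≈ -188.57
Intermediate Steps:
Function('B')(R) = Add(Rational(5, 3), Mul(Rational(2, 3), Pow(R, 2))) (Function('B')(R) = Mul(Rational(1, 3), Add(Add(Pow(R, 2), Mul(R, R)), 5)) = Mul(Rational(1, 3), Add(Add(Pow(R, 2), Pow(R, 2)), 5)) = Mul(Rational(1, 3), Add(Mul(2, Pow(R, 2)), 5)) = Mul(Rational(1, 3), Add(5, Mul(2, Pow(R, 2)))) = Add(Rational(5, 3), Mul(Rational(2, 3), Pow(R, 2))))
Function('x')(s, t) = Mul(Rational(-1, 7), t)
Function('V')(N, z) = Rational(-6, 7) (Function('V')(N, z) = Mul(Rational(-1, 7), 6) = Rational(-6, 7))
M = -1
Function('I')(L) = Rational(-6, 7)
Mul(Mul(-4, Mul(Function('B')(5), Function('I')(-3))), Add(M, Mul(-1, 2))) = Mul(Mul(-4, Mul(Add(Rational(5, 3), Mul(Rational(2, 3), Pow(5, 2))), Rational(-6, 7))), Add(-1, Mul(-1, 2))) = Mul(Mul(-4, Mul(Add(Rational(5, 3), Mul(Rational(2, 3), 25)), Rational(-6, 7))), Add(-1, -2)) = Mul(Mul(-4, Mul(Add(Rational(5, 3), Rational(50, 3)), Rational(-6, 7))), -3) = Mul(Mul(-4, Mul(Rational(55, 3), Rational(-6, 7))), -3) = Mul(Mul(-4, Rational(-110, 7)), -3) = Mul(Rational(440, 7), -3) = Rational(-1320, 7)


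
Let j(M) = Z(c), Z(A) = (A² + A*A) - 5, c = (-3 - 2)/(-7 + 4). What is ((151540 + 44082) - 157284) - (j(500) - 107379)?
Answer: 1311448/9 ≈ 1.4572e+5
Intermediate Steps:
c = 5/3 (c = -5/(-3) = -5*(-⅓) = 5/3 ≈ 1.6667)
Z(A) = -5 + 2*A² (Z(A) = (A² + A²) - 5 = 2*A² - 5 = -5 + 2*A²)
j(M) = 5/9 (j(M) = -5 + 2*(5/3)² = -5 + 2*(25/9) = -5 + 50/9 = 5/9)
((151540 + 44082) - 157284) - (j(500) - 107379) = ((151540 + 44082) - 157284) - (5/9 - 107379) = (195622 - 157284) - 1*(-966406/9) = 38338 + 966406/9 = 1311448/9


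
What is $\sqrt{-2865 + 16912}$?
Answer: $\sqrt{14047} \approx 118.52$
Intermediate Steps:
$\sqrt{-2865 + 16912} = \sqrt{14047}$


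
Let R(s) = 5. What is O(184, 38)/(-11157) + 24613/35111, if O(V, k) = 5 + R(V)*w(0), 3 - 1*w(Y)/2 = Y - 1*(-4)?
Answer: 274782796/391733427 ≈ 0.70145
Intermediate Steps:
w(Y) = -2 - 2*Y (w(Y) = 6 - 2*(Y - 1*(-4)) = 6 - 2*(Y + 4) = 6 - 2*(4 + Y) = 6 + (-8 - 2*Y) = -2 - 2*Y)
O(V, k) = -5 (O(V, k) = 5 + 5*(-2 - 2*0) = 5 + 5*(-2 + 0) = 5 + 5*(-2) = 5 - 10 = -5)
O(184, 38)/(-11157) + 24613/35111 = -5/(-11157) + 24613/35111 = -5*(-1/11157) + 24613*(1/35111) = 5/11157 + 24613/35111 = 274782796/391733427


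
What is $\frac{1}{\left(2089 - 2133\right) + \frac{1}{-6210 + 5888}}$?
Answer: $- \frac{322}{14169} \approx -0.022726$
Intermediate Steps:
$\frac{1}{\left(2089 - 2133\right) + \frac{1}{-6210 + 5888}} = \frac{1}{-44 + \frac{1}{-322}} = \frac{1}{-44 - \frac{1}{322}} = \frac{1}{- \frac{14169}{322}} = - \frac{322}{14169}$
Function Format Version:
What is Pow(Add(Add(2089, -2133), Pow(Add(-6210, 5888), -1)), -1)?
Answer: Rational(-322, 14169) ≈ -0.022726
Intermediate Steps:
Pow(Add(Add(2089, -2133), Pow(Add(-6210, 5888), -1)), -1) = Pow(Add(-44, Pow(-322, -1)), -1) = Pow(Add(-44, Rational(-1, 322)), -1) = Pow(Rational(-14169, 322), -1) = Rational(-322, 14169)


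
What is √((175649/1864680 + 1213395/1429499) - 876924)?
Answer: I*√1557678534109051254640032392070/1332779097660 ≈ 936.44*I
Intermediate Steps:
√((175649/1864680 + 1213395/1429499) - 876924) = √(2513683458451/2665558195320 - 876924) = √(-2337489441189337229/2665558195320) = I*√1557678534109051254640032392070/1332779097660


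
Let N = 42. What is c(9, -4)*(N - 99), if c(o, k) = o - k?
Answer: -741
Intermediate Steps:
c(9, -4)*(N - 99) = (9 - 1*(-4))*(42 - 99) = (9 + 4)*(-57) = 13*(-57) = -741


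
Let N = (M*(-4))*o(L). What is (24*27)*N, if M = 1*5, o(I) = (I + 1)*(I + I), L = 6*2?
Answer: -4043520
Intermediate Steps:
L = 12
o(I) = 2*I*(1 + I) (o(I) = (1 + I)*(2*I) = 2*I*(1 + I))
M = 5
N = -6240 (N = (5*(-4))*(2*12*(1 + 12)) = -40*12*13 = -20*312 = -6240)
(24*27)*N = (24*27)*(-6240) = 648*(-6240) = -4043520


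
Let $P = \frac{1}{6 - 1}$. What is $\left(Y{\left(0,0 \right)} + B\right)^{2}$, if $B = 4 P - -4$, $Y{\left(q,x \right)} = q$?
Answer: $\frac{576}{25} \approx 23.04$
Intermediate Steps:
$P = \frac{1}{5} \approx 0.2$
$B = \frac{24}{5}$ ($B = 4 \cdot \frac{1}{5} - -4 = \frac{4}{5} + 4 = \frac{24}{5} \approx 4.8$)
$\left(Y{\left(0,0 \right)} + B\right)^{2} = \left(0 + \frac{24}{5}\right)^{2} = \left(\frac{24}{5}\right)^{2} = \frac{576}{25}$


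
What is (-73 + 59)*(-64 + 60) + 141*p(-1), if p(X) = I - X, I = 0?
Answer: 197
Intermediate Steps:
p(X) = -X (p(X) = 0 - X = -X)
(-73 + 59)*(-64 + 60) + 141*p(-1) = (-73 + 59)*(-64 + 60) + 141*(-1*(-1)) = -14*(-4) + 141*1 = 56 + 141 = 197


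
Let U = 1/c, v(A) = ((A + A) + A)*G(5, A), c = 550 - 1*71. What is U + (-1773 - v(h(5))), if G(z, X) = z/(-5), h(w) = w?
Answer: -842081/479 ≈ -1758.0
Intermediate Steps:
c = 479 (c = 550 - 71 = 479)
G(z, X) = -z/5 (G(z, X) = z*(-1/5) = -z/5)
v(A) = -3*A (v(A) = ((A + A) + A)*(-1/5*5) = (2*A + A)*(-1) = (3*A)*(-1) = -3*A)
U = 1/479 ≈ 0.0020877
U + (-1773 - v(h(5))) = 1/479 + (-1773 - (-3)*5) = 1/479 + (-1773 - 1*(-15)) = 1/479 + (-1773 + 15) = 1/479 - 1758 = -842081/479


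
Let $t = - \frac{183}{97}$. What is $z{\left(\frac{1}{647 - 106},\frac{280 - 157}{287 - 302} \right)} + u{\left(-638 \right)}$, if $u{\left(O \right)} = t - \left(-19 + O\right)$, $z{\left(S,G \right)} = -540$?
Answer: $\frac{11166}{97} \approx 115.11$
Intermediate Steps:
$t = - \frac{183}{97}$ ($t = \left(-183\right) \frac{1}{97} = - \frac{183}{97} \approx -1.8866$)
$u{\left(O \right)} = \frac{1660}{97} - O$ ($u{\left(O \right)} = - \frac{183}{97} - \left(-19 + O\right) = \frac{1660}{97} - O$)
$z{\left(\frac{1}{647 - 106},\frac{280 - 157}{287 - 302} \right)} + u{\left(-638 \right)} = -540 + \left(\frac{1660}{97} - -638\right) = -540 + \left(\frac{1660}{97} + 638\right) = -540 + \frac{63546}{97} = \frac{11166}{97}$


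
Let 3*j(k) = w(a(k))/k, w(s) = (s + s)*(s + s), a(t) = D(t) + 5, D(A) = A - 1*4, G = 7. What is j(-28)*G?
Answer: -243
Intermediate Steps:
D(A) = -4 + A (D(A) = A - 4 = -4 + A)
a(t) = 1 + t (a(t) = (-4 + t) + 5 = 1 + t)
w(s) = 4*s**2 (w(s) = (2*s)*(2*s) = 4*s**2)
j(k) = 4*(1 + k)**2/(3*k) (j(k) = ((4*(1 + k)**2)/k)/3 = (4*(1 + k)**2/k)/3 = 4*(1 + k)**2/(3*k))
j(-28)*G = ((4/3)*(1 - 28)**2/(-28))*7 = ((4/3)*(-1/28)*(-27)**2)*7 = ((4/3)*(-1/28)*729)*7 = -243/7*7 = -243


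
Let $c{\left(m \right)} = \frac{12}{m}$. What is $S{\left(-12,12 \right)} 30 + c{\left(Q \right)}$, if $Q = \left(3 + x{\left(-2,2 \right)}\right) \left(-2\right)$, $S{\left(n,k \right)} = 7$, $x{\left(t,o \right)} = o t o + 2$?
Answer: $212$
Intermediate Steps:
$x{\left(t,o \right)} = 2 + t o^{2}$ ($x{\left(t,o \right)} = t o^{2} + 2 = 2 + t o^{2}$)
$Q = 6$ ($Q = \left(3 + \left(2 - 2 \cdot 2^{2}\right)\right) \left(-2\right) = \left(3 + \left(2 - 8\right)\right) \left(-2\right) = \left(3 - 6\right) \left(-2\right) = \left(-3\right) \left(-2\right) = 6$)
$S{\left(-12,12 \right)} 30 + c{\left(Q \right)} = 7 \cdot 30 + \frac{12}{6} = 210 + 12 \cdot \frac{1}{6} = 210 + 2 = 212$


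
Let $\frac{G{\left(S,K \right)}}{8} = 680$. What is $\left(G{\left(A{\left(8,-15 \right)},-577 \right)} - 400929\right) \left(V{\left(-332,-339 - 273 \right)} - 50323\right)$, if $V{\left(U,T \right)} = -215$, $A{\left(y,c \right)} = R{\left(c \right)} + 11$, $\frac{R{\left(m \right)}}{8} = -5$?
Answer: $19987223082$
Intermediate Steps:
$R{\left(m \right)} = -40$ ($R{\left(m \right)} = 8 \left(-5\right) = -40$)
$A{\left(y,c \right)} = -29$ ($A{\left(y,c \right)} = -40 + 11 = -29$)
$G{\left(S,K \right)} = 5440$ ($G{\left(S,K \right)} = 8 \cdot 680 = 5440$)
$\left(G{\left(A{\left(8,-15 \right)},-577 \right)} - 400929\right) \left(V{\left(-332,-339 - 273 \right)} - 50323\right) = \left(5440 - 400929\right) \left(-215 - 50323\right) = \left(-395489\right) \left(-50538\right) = 19987223082$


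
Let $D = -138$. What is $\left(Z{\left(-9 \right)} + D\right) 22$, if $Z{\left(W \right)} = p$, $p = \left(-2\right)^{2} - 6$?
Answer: $-3080$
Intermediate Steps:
$p = -2$ ($p = 4 - 6 = -2$)
$Z{\left(W \right)} = -2$
$\left(Z{\left(-9 \right)} + D\right) 22 = \left(-2 - 138\right) 22 = \left(-140\right) 22 = -3080$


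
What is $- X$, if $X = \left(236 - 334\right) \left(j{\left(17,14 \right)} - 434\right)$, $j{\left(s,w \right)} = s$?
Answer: $-40866$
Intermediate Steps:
$X = 40866$ ($X = \left(236 - 334\right) \left(17 - 434\right) = \left(-98\right) \left(-417\right) = 40866$)
$- X = \left(-1\right) 40866 = -40866$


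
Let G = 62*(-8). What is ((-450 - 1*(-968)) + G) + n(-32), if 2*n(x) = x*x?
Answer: 534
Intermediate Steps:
n(x) = x²/2 (n(x) = (x*x)/2 = x²/2)
G = -496
((-450 - 1*(-968)) + G) + n(-32) = ((-450 - 1*(-968)) - 496) + (½)*(-32)² = ((-450 + 968) - 496) + (½)*1024 = (518 - 496) + 512 = 22 + 512 = 534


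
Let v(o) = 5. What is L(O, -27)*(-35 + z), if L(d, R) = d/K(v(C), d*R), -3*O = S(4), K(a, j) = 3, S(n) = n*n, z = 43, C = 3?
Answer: -128/9 ≈ -14.222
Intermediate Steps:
S(n) = n²
O = -16/3 (O = -⅓*4² = -⅓*16 = -16/3 ≈ -5.3333)
L(d, R) = d/3
L(O, -27)*(-35 + z) = ((⅓)*(-16/3))*(-35 + 43) = -16/9*8 = -128/9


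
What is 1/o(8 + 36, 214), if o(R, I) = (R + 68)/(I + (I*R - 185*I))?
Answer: -535/2 ≈ -267.50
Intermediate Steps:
o(R, I) = (68 + R)/(-184*I + I*R) (o(R, I) = (68 + R)/(I + (-185*I + I*R)) = (68 + R)/(-184*I + I*R))
1/o(8 + 36, 214) = 1/((68 + (8 + 36))/(214*(-184 + (8 + 36)))) = 1/((68 + 44)/(214*(-184 + 44))) = 1/((1/214)*112/(-140)) = 1/((1/214)*(-1/140)*112) = 1/(-2/535) = -535/2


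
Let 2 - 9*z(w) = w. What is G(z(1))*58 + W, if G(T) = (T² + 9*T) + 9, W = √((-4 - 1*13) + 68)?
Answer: 47038/81 + √51 ≈ 587.86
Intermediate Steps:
z(w) = 2/9 - w/9
W = √51 (W = √((-4 - 13) + 68) = √(-17 + 68) = √51 ≈ 7.1414)
G(T) = 9 + T² + 9*T
G(z(1))*58 + W = (9 + (2/9 - ⅑*1)² + 9*(2/9 - ⅑*1))*58 + √51 = (9 + (2/9 - ⅑)² + 9*(2/9 - ⅑))*58 + √51 = (9 + (⅑)² + 9*(⅑))*58 + √51 = (9 + 1/81 + 1)*58 + √51 = (811/81)*58 + √51 = 47038/81 + √51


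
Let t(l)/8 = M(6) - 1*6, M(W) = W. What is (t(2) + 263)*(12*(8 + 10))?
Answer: 56808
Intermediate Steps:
t(l) = 0 (t(l) = 8*(6 - 1*6) = 8*(6 - 6) = 8*0 = 0)
(t(2) + 263)*(12*(8 + 10)) = (0 + 263)*(12*(8 + 10)) = 263*(12*18) = 263*216 = 56808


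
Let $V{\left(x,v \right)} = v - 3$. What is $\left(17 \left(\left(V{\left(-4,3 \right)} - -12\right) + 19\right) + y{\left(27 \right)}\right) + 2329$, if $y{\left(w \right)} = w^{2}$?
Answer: $3585$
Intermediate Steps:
$V{\left(x,v \right)} = -3 + v$ ($V{\left(x,v \right)} = v - 3 = -3 + v$)
$\left(17 \left(\left(V{\left(-4,3 \right)} - -12\right) + 19\right) + y{\left(27 \right)}\right) + 2329 = \left(17 \left(\left(\left(-3 + 3\right) - -12\right) + 19\right) + 27^{2}\right) + 2329 = \left(17 \left(\left(0 + 12\right) + 19\right) + 729\right) + 2329 = \left(17 \left(12 + 19\right) + 729\right) + 2329 = \left(17 \cdot 31 + 729\right) + 2329 = \left(527 + 729\right) + 2329 = 1256 + 2329 = 3585$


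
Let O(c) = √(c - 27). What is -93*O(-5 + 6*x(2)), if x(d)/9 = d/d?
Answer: -93*√22 ≈ -436.21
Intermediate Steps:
x(d) = 9 (x(d) = 9*(d/d) = 9*1 = 9)
O(c) = √(-27 + c)
-93*O(-5 + 6*x(2)) = -93*√(-27 + (-5 + 6*9)) = -93*√(-27 + (-5 + 54)) = -93*√(-27 + 49) = -93*√22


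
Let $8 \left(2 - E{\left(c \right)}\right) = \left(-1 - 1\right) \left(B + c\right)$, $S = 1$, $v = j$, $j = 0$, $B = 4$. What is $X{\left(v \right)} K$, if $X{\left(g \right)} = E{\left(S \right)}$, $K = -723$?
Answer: $- \frac{9399}{4} \approx -2349.8$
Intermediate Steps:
$v = 0$
$E{\left(c \right)} = 3 + \frac{c}{4}$ ($E{\left(c \right)} = 2 - \frac{\left(-1 - 1\right) \left(4 + c\right)}{8} = 2 - \frac{\left(-2\right) \left(4 + c\right)}{8} = 2 - \frac{-8 - 2 c}{8} = 2 + \left(1 + \frac{c}{4}\right) = 3 + \frac{c}{4}$)
$X{\left(g \right)} = \frac{13}{4}$ ($X{\left(g \right)} = 3 + \frac{1}{4} \cdot 1 = 3 + \frac{1}{4} = \frac{13}{4}$)
$X{\left(v \right)} K = \frac{13}{4} \left(-723\right) = - \frac{9399}{4}$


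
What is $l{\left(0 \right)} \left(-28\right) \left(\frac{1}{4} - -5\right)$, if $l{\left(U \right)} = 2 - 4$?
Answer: $294$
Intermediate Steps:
$l{\left(U \right)} = -2$
$l{\left(0 \right)} \left(-28\right) \left(\frac{1}{4} - -5\right) = \left(-2\right) \left(-28\right) \left(\frac{1}{4} - -5\right) = 56 \left(\frac{1}{4} + 5\right) = 56 \cdot \frac{21}{4} = 294$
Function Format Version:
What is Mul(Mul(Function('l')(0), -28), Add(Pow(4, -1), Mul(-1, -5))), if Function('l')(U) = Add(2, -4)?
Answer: 294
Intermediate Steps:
Function('l')(U) = -2
Mul(Mul(Function('l')(0), -28), Add(Pow(4, -1), Mul(-1, -5))) = Mul(Mul(-2, -28), Add(Pow(4, -1), Mul(-1, -5))) = Mul(56, Add(Rational(1, 4), 5)) = Mul(56, Rational(21, 4)) = 294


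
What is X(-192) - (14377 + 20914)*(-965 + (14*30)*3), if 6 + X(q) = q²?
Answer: -10373987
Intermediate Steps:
X(q) = -6 + q²
X(-192) - (14377 + 20914)*(-965 + (14*30)*3) = (-6 + (-192)²) - (14377 + 20914)*(-965 + (14*30)*3) = (-6 + 36864) - 35291*(-965 + 420*3) = 36858 - 35291*(-965 + 1260) = 36858 - 35291*295 = 36858 - 1*10410845 = 36858 - 10410845 = -10373987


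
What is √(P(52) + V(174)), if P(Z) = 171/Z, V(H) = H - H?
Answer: 3*√247/26 ≈ 1.8134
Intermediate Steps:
V(H) = 0
√(P(52) + V(174)) = √(171/52 + 0) = √(171/52) = 3*√247/26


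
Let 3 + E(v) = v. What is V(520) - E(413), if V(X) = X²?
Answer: 269990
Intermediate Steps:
E(v) = -3 + v
V(520) - E(413) = 520² - (-3 + 413) = 270400 - 1*410 = 270400 - 410 = 269990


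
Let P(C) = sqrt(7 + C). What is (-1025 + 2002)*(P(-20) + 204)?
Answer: 199308 + 977*I*sqrt(13) ≈ 1.9931e+5 + 3522.6*I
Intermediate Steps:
(-1025 + 2002)*(P(-20) + 204) = (-1025 + 2002)*(sqrt(7 - 20) + 204) = 977*(sqrt(-13) + 204) = 977*(I*sqrt(13) + 204) = 977*(204 + I*sqrt(13)) = 199308 + 977*I*sqrt(13)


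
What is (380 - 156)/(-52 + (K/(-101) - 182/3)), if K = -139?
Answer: -67872/33721 ≈ -2.0128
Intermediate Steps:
(380 - 156)/(-52 + (K/(-101) - 182/3)) = (380 - 156)/(-52 + (-139/(-101) - 182/3)) = 224/(-52 + (-139*(-1/101) - 182*1/3)) = 224/(-52 + (139/101 - 182/3)) = 224/(-52 - 17965/303) = 224/(-33721/303) = 224*(-303/33721) = -67872/33721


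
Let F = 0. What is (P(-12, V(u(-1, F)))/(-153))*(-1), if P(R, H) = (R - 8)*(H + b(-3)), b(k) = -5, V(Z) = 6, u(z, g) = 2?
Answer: -20/153 ≈ -0.13072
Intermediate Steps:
P(R, H) = (-8 + R)*(-5 + H) (P(R, H) = (R - 8)*(H - 5) = (-8 + R)*(-5 + H))
(P(-12, V(u(-1, F)))/(-153))*(-1) = ((40 - 8*6 - 5*(-12) + 6*(-12))/(-153))*(-1) = ((40 - 48 + 60 - 72)*(-1/153))*(-1) = -20*(-1/153)*(-1) = (20/153)*(-1) = -20/153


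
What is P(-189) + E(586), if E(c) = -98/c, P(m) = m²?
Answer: 10466204/293 ≈ 35721.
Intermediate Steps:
P(-189) + E(586) = (-189)² - 98/586 = 35721 - 98*1/586 = 35721 - 49/293 = 10466204/293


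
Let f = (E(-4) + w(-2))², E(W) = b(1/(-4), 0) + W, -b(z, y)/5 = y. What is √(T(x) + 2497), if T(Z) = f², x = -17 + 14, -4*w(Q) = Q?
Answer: √42353/4 ≈ 51.450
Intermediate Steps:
w(Q) = -Q/4
b(z, y) = -5*y
E(W) = W (E(W) = -5*0 + W = 0 + W = W)
f = 49/4 (f = (-4 - ¼*(-2))² = (-4 + ½)² = (-7/2)² = 49/4 ≈ 12.250)
x = -3
T(Z) = 2401/16 (T(Z) = (49/4)² = 2401/16)
√(T(x) + 2497) = √(2401/16 + 2497) = √(42353/16) = √42353/4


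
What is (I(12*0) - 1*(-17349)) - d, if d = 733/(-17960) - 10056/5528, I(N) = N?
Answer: 215330417863/12410360 ≈ 17351.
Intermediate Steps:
d = -23082223/12410360 (d = 733*(-1/17960) - 10056*1/5528 = -733/17960 - 1257/691 = -23082223/12410360 ≈ -1.8599)
(I(12*0) - 1*(-17349)) - d = (12*0 - 1*(-17349)) - 1*(-23082223/12410360) = (0 + 17349) + 23082223/12410360 = 17349 + 23082223/12410360 = 215330417863/12410360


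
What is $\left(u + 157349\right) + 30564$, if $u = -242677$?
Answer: $-54764$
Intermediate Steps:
$\left(u + 157349\right) + 30564 = \left(-242677 + 157349\right) + 30564 = -85328 + 30564 = -54764$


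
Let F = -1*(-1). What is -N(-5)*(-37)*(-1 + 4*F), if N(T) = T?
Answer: -555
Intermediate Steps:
F = 1
-N(-5)*(-37)*(-1 + 4*F) = -(-5*(-37))*(-1 + 4*1) = -185*(-1 + 4) = -185*3 = -1*555 = -555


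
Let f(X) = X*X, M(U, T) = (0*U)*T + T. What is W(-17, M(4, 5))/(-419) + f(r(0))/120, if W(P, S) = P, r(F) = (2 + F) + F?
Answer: 929/12570 ≈ 0.073906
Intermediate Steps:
r(F) = 2 + 2*F
M(U, T) = T (M(U, T) = 0*T + T = 0 + T = T)
f(X) = X**2
W(-17, M(4, 5))/(-419) + f(r(0))/120 = -17/(-419) + (2 + 2*0)**2/120 = -17*(-1/419) + (2 + 0)**2*(1/120) = 17/419 + 2**2*(1/120) = 17/419 + 4*(1/120) = 17/419 + 1/30 = 929/12570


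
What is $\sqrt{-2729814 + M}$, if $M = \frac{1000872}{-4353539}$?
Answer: $\frac{i \sqrt{51738993024138255102}}{4353539} \approx 1652.2 i$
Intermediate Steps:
$M = - \frac{1000872}{4353539}$ ($M = 1000872 \left(- \frac{1}{4353539}\right) = - \frac{1000872}{4353539} \approx -0.2299$)
$\sqrt{-2729814 + M} = \sqrt{-2729814 - \frac{1000872}{4353539}} = \sqrt{- \frac{11884352712618}{4353539}} = \frac{i \sqrt{51738993024138255102}}{4353539}$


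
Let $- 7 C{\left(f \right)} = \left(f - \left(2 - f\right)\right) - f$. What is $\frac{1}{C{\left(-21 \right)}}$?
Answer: $\frac{7}{23} \approx 0.30435$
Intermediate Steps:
$C{\left(f \right)} = \frac{2}{7} - \frac{f}{7}$ ($C{\left(f \right)} = - \frac{\left(f - \left(2 - f\right)\right) - f}{7} = - \frac{\left(f + \left(-2 + f\right)\right) - f}{7} = - \frac{\left(-2 + 2 f\right) - f}{7} = - \frac{-2 + f}{7} = \frac{2}{7} - \frac{f}{7}$)
$\frac{1}{C{\left(-21 \right)}} = \frac{1}{\frac{2}{7} - -3} = \frac{1}{\frac{2}{7} + 3} = \frac{1}{\frac{23}{7}} = \frac{7}{23}$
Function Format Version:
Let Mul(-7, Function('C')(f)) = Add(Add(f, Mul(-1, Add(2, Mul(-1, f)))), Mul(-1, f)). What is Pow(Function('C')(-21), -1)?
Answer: Rational(7, 23) ≈ 0.30435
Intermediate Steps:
Function('C')(f) = Add(Rational(2, 7), Mul(Rational(-1, 7), f)) (Function('C')(f) = Mul(Rational(-1, 7), Add(Add(f, Mul(-1, Add(2, Mul(-1, f)))), Mul(-1, f))) = Mul(Rational(-1, 7), Add(Add(f, Add(-2, f)), Mul(-1, f))) = Mul(Rational(-1, 7), Add(Add(-2, Mul(2, f)), Mul(-1, f))) = Mul(Rational(-1, 7), Add(-2, f)) = Add(Rational(2, 7), Mul(Rational(-1, 7), f)))
Pow(Function('C')(-21), -1) = Pow(Add(Rational(2, 7), Mul(Rational(-1, 7), -21)), -1) = Pow(Add(Rational(2, 7), 3), -1) = Pow(Rational(23, 7), -1) = Rational(7, 23)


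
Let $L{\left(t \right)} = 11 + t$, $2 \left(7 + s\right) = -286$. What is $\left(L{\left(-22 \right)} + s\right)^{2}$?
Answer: $25921$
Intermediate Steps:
$s = -150$ ($s = -7 + \frac{1}{2} \left(-286\right) = -7 - 143 = -150$)
$\left(L{\left(-22 \right)} + s\right)^{2} = \left(\left(11 - 22\right) - 150\right)^{2} = \left(-11 - 150\right)^{2} = \left(-161\right)^{2} = 25921$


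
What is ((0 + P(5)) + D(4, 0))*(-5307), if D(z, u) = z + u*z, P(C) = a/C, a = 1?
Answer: -111447/5 ≈ -22289.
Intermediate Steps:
P(C) = 1/C
((0 + P(5)) + D(4, 0))*(-5307) = ((0 + 1/5) + 4*(1 + 0))*(-5307) = ((0 + ⅕) + 4*1)*(-5307) = (⅕ + 4)*(-5307) = (21/5)*(-5307) = -111447/5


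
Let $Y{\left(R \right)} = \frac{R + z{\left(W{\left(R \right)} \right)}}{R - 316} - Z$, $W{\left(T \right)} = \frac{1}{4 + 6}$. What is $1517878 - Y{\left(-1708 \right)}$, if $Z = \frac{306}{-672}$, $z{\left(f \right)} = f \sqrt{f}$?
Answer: $\frac{43010554193}{28336} + \frac{\sqrt{10}}{202400} \approx 1.5179 \cdot 10^{6}$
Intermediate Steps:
$W{\left(T \right)} = \frac{1}{10}$
$z{\left(f \right)} = f^{\frac{3}{2}}$
$Z = - \frac{51}{112}$ ($Z = 306 \left(- \frac{1}{672}\right) = - \frac{51}{112} \approx -0.45536$)
$Y{\left(R \right)} = \frac{51}{112} + \frac{R + \frac{\sqrt{10}}{100}}{-316 + R}$ ($Y{\left(R \right)} = \frac{R + \left(\frac{1}{10}\right)^{\frac{3}{2}}}{R - 316} - - \frac{51}{112} = \frac{R + \frac{\sqrt{10}}{100}}{-316 + R} + \frac{51}{112} = \frac{51}{112} + \frac{R + \frac{\sqrt{10}}{100}}{-316 + R}$)
$1517878 - Y{\left(-1708 \right)} = 1517878 - \frac{-402900 + 28 \sqrt{10} + 4075 \left(-1708\right)}{2800 \left(-316 - 1708\right)} = 1517878 - \frac{-402900 + 28 \sqrt{10} - 6960100}{2800 \left(-2024\right)} = 1517878 - \frac{1}{2800} \left(- \frac{1}{2024}\right) \left(-7363000 + 28 \sqrt{10}\right) = 1517878 - \left(\frac{36815}{28336} - \frac{\sqrt{10}}{202400}\right) = \frac{43010554193}{28336} + \frac{\sqrt{10}}{202400}$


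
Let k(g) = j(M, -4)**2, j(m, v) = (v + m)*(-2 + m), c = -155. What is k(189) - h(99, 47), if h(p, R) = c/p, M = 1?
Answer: 1046/99 ≈ 10.566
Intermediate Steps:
h(p, R) = -155/p
j(m, v) = (-2 + m)*(m + v) (j(m, v) = (m + v)*(-2 + m) = (-2 + m)*(m + v))
k(g) = 9 (k(g) = (1**2 - 2*1 - 2*(-4) + 1*(-4))**2 = (1 - 2 + 8 - 4)**2 = 3**2 = 9)
k(189) - h(99, 47) = 9 - (-155)/99 = 9 - 1*(-155/99) = 9 + 155/99 = 1046/99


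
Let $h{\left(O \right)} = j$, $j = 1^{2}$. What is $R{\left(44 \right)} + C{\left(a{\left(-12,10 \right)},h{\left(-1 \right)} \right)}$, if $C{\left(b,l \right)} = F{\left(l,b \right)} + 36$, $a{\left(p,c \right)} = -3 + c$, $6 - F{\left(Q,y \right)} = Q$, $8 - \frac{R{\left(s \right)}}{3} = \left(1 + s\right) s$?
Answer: $-5875$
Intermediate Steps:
$j = 1$
$R{\left(s \right)} = 24 - 3 s \left(1 + s\right)$ ($R{\left(s \right)} = 24 - 3 \left(1 + s\right) s = 24 - 3 s \left(1 + s\right)$)
$F{\left(Q,y \right)} = 6 - Q$
$h{\left(O \right)} = 1$
$C{\left(b,l \right)} = 42 - l$ ($C{\left(b,l \right)} = \left(6 - l\right) + 36 = 42 - l$)
$R{\left(44 \right)} + C{\left(a{\left(-12,10 \right)},h{\left(-1 \right)} \right)} = \left(24 - 132 - 3 \cdot 44^{2}\right) + \left(42 - 1\right) = \left(24 - 132 - 5808\right) + \left(42 - 1\right) = \left(24 - 132 - 5808\right) + 41 = -5916 + 41 = -5875$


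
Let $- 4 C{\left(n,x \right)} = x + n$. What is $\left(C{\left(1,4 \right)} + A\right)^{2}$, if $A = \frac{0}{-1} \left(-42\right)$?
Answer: $\frac{25}{16} \approx 1.5625$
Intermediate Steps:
$C{\left(n,x \right)} = - \frac{n}{4} - \frac{x}{4}$ ($C{\left(n,x \right)} = - \frac{x + n}{4} = - \frac{n + x}{4} = - \frac{n}{4} - \frac{x}{4}$)
$A = 0$ ($A = 0 \left(-1\right) \left(-42\right) = 0 \left(-42\right) = 0$)
$\left(C{\left(1,4 \right)} + A\right)^{2} = \left(\left(\left(- \frac{1}{4}\right) 1 - 1\right) + 0\right)^{2} = \left(\left(- \frac{1}{4} - 1\right) + 0\right)^{2} = \left(- \frac{5}{4} + 0\right)^{2} = \left(- \frac{5}{4}\right)^{2} = \frac{25}{16}$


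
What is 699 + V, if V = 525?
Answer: 1224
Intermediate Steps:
699 + V = 699 + 525 = 1224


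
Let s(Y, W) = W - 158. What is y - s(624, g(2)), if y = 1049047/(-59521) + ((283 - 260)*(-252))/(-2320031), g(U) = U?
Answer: 2729807369545/19727223593 ≈ 138.38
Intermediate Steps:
s(Y, W) = -158 + W
y = -347639510963/19727223593 (y = 1049047*(-1/59521) + (23*(-252))*(-1/2320031) = -1049047/59521 - 5796*(-1/2320031) = -1049047/59521 + 828/331433 = -347639510963/19727223593 ≈ -17.622)
y - s(624, g(2)) = -347639510963/19727223593 - (-158 + 2) = -347639510963/19727223593 - 1*(-156) = -347639510963/19727223593 + 156 = 2729807369545/19727223593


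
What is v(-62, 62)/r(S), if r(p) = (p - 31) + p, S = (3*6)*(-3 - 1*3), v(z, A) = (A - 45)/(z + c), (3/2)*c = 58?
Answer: 51/17290 ≈ 0.0029497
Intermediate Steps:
c = 116/3 (c = (⅔)*58 = 116/3 ≈ 38.667)
v(z, A) = (-45 + A)/(116/3 + z) (v(z, A) = (A - 45)/(z + 116/3) = (-45 + A)/(116/3 + z))
S = -108 (S = 18*(-3 - 3) = 18*(-6) = -108)
r(p) = -31 + 2*p (r(p) = (-31 + p) + p = -31 + 2*p)
v(-62, 62)/r(S) = (3*(-45 + 62)/(116 + 3*(-62)))/(-31 + 2*(-108)) = (3*17/(116 - 186))/(-31 - 216) = (3*17/(-70))/(-247) = (3*(-1/70)*17)*(-1/247) = -51/70*(-1/247) = 51/17290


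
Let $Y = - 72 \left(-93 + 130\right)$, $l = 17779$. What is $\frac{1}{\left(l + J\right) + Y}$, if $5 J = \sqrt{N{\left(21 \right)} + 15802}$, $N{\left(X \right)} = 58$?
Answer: $\frac{75575}{1142312953} - \frac{2 \sqrt{3965}}{1142312953} \approx 6.6049 \cdot 10^{-5}$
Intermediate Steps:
$J = \frac{2 \sqrt{3965}}{5}$ ($J = \frac{\sqrt{58 + 15802}}{5} = \frac{\sqrt{15860}}{5} = \frac{2 \sqrt{3965}}{5} \approx 25.187$)
$Y = -2664$ ($Y = \left(-72\right) 37 = -2664$)
$\frac{1}{\left(l + J\right) + Y} = \frac{1}{\left(17779 + \frac{2 \sqrt{3965}}{5}\right) - 2664} = \frac{1}{15115 + \frac{2 \sqrt{3965}}{5}}$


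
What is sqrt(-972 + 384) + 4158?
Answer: 4158 + 14*I*sqrt(3) ≈ 4158.0 + 24.249*I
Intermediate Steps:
sqrt(-972 + 384) + 4158 = sqrt(-588) + 4158 = 14*I*sqrt(3) + 4158 = 4158 + 14*I*sqrt(3)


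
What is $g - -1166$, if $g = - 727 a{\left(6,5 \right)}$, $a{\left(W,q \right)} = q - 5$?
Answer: $1166$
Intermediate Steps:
$a{\left(W,q \right)} = -5 + q$
$g = 0$ ($g = - 727 \left(-5 + 5\right) = \left(-727\right) 0 = 0$)
$g - -1166 = 0 - -1166 = 0 + \left(-66 + 1232\right) = 0 + 1166 = 1166$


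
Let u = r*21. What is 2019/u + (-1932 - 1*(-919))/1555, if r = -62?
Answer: -1486157/674870 ≈ -2.2021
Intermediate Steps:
u = -1302 (u = -62*21 = -1302)
2019/u + (-1932 - 1*(-919))/1555 = 2019/(-1302) + (-1932 - 1*(-919))/1555 = 2019*(-1/1302) + (-1932 + 919)*(1/1555) = -673/434 - 1013*1/1555 = -673/434 - 1013/1555 = -1486157/674870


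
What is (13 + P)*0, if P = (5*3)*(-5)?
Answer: 0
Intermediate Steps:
P = -75 (P = 15*(-5) = -75)
(13 + P)*0 = (13 - 75)*0 = -62*0 = 0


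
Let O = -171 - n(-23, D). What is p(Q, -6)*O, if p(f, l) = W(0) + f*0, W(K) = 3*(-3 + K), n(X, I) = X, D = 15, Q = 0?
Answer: 1332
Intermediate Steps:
W(K) = -9 + 3*K
p(f, l) = -9 (p(f, l) = (-9 + 3*0) + f*0 = (-9 + 0) + 0 = -9 + 0 = -9)
O = -148 (O = -171 - 1*(-23) = -171 + 23 = -148)
p(Q, -6)*O = -9*(-148) = 1332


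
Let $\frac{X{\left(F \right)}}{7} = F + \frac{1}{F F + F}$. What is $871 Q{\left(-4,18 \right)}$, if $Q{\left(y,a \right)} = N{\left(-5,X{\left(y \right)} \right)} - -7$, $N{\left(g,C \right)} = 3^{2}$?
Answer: $13936$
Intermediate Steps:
$X{\left(F \right)} = 7 F + \frac{7}{F + F^{2}}$ ($X{\left(F \right)} = 7 \left(F + \frac{1}{F F + F}\right) = 7 \left(F + \frac{1}{F^{2} + F}\right) = 7 \left(F + \frac{1}{F + F^{2}}\right) = 7 F + \frac{7}{F + F^{2}}$)
$N{\left(g,C \right)} = 9$
$Q{\left(y,a \right)} = 16$ ($Q{\left(y,a \right)} = 9 - -7 = 9 + 7 = 16$)
$871 Q{\left(-4,18 \right)} = 871 \cdot 16 = 13936$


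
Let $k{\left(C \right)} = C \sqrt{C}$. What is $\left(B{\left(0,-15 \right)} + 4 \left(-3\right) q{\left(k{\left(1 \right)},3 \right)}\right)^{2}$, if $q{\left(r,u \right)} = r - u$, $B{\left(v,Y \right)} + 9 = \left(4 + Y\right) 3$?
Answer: $324$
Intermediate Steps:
$B{\left(v,Y \right)} = 3 + 3 Y$ ($B{\left(v,Y \right)} = -9 + \left(4 + Y\right) 3 = -9 + \left(12 + 3 Y\right) = 3 + 3 Y$)
$k{\left(C \right)} = C^{\frac{3}{2}}$
$\left(B{\left(0,-15 \right)} + 4 \left(-3\right) q{\left(k{\left(1 \right)},3 \right)}\right)^{2} = \left(\left(3 + 3 \left(-15\right)\right) + 4 \left(-3\right) \left(1^{\frac{3}{2}} - 3\right)\right)^{2} = \left(\left(3 - 45\right) - 12 \left(1 - 3\right)\right)^{2} = \left(-42 - -24\right)^{2} = \left(-42 + 24\right)^{2} = \left(-18\right)^{2} = 324$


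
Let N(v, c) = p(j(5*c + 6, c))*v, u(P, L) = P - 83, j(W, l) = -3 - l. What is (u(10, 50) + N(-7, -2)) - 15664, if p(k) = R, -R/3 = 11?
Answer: -15506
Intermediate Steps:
u(P, L) = -83 + P
R = -33 (R = -3*11 = -33)
p(k) = -33
N(v, c) = -33*v
(u(10, 50) + N(-7, -2)) - 15664 = ((-83 + 10) - 33*(-7)) - 15664 = (-73 + 231) - 15664 = 158 - 15664 = -15506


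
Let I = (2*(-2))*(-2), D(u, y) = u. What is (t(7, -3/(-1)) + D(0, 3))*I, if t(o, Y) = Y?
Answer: 24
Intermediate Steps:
I = 8 (I = -4*(-2) = 8)
(t(7, -3/(-1)) + D(0, 3))*I = (-3/(-1) + 0)*8 = (-3*(-1) + 0)*8 = (3 + 0)*8 = 3*8 = 24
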